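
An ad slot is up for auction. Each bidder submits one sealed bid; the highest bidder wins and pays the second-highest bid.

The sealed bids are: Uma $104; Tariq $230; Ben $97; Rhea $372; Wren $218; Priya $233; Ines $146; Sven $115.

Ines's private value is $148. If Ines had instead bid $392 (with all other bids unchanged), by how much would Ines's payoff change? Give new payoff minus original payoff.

−$224

The highest bid among the other bidders is $372; Ines's bid doesn't change that.
Original bid $146: Ines is not highest (top rival bid is $372); payoff $0.
Alternative bid $392: Ines is highest, pays the top rival bid $372; payoff $148 − $372 = −$224.
Change in payoff = −$224 − ($0) = −$224.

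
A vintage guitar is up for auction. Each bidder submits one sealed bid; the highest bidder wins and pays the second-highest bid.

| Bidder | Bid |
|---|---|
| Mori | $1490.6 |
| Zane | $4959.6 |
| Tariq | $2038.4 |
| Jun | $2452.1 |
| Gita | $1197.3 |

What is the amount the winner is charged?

Highest bid: Zane at $4959.6, so Zane wins.
Second-highest bid: Jun at $2452.1 — that is the price the winner pays.

$2452.1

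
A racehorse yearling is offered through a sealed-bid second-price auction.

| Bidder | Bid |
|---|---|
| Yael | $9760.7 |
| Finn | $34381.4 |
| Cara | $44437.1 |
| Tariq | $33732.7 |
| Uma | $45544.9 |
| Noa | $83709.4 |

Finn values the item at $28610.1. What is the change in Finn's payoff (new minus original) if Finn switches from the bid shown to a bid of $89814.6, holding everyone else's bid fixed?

−$55099.3

The highest bid among the other bidders is $83709.4; Finn's bid doesn't change that.
Original bid $34381.4: Finn is not highest (top rival bid is $83709.4); payoff $0.
Alternative bid $89814.6: Finn is highest, pays the top rival bid $83709.4; payoff $28610.1 − $83709.4 = −$55099.3.
Change in payoff = −$55099.3 − ($0) = −$55099.3.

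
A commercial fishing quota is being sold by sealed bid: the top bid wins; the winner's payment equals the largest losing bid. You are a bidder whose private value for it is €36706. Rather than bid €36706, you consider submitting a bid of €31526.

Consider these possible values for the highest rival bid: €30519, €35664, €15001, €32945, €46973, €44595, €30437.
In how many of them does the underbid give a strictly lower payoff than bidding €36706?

2

The deviation hurts exactly when the highest competing bid lies strictly between €31526 and €36706 — underbidding then forfeits a profitable win.
€30519: below both → same outcome either way.
€35664: inside the interval → strictly worse (loss €1042).
€15001: below both → same outcome either way.
€32945: inside the interval → strictly worse (loss €3761).
€46973: above both → same outcome either way.
€44595: above both → same outcome either way.
€30437: below both → same outcome either way.
Count: 2.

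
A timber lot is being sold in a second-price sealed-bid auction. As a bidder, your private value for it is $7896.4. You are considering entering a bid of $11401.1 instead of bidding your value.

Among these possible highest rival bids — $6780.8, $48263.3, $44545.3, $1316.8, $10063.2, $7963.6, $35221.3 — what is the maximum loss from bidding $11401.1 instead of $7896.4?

$6780.8: same outcome either way → loss $0.
$48263.3: same outcome either way → loss $0.
$44545.3: same outcome either way → loss $0.
$1316.8: same outcome either way → loss $0.
$10063.2: truthful gives $0, deviation gives −$2166.8 → loss $2166.8.
$7963.6: truthful gives $0, deviation gives −$67.2 → loss $67.2.
$35221.3: same outcome either way → loss $0.
Maximum loss: $2166.8.

$2166.8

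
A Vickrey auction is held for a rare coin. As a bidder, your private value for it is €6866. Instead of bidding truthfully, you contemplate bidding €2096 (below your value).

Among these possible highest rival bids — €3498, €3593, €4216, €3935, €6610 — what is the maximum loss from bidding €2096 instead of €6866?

€3368

€3498: truthful gives €3368, deviation gives €0 → loss €3368.
€3593: truthful gives €3273, deviation gives €0 → loss €3273.
€4216: truthful gives €2650, deviation gives €0 → loss €2650.
€3935: truthful gives €2931, deviation gives €0 → loss €2931.
€6610: truthful gives €256, deviation gives €0 → loss €256.
Maximum loss: €3368.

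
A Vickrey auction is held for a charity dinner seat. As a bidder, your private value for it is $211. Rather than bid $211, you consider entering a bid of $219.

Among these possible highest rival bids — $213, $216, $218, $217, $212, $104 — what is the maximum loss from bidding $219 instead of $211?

$213: truthful gives $0, deviation gives −$2 → loss $2.
$216: truthful gives $0, deviation gives −$5 → loss $5.
$218: truthful gives $0, deviation gives −$7 → loss $7.
$217: truthful gives $0, deviation gives −$6 → loss $6.
$212: truthful gives $0, deviation gives −$1 → loss $1.
$104: same outcome either way → loss $0.
Maximum loss: $7.

$7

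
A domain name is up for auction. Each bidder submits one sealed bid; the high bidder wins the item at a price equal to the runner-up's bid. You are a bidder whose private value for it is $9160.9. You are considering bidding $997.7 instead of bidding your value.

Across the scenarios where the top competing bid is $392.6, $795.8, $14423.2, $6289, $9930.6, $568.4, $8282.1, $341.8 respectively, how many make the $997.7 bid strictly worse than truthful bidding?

2

The deviation hurts exactly when the highest competing bid lies strictly between $997.7 and $9160.9 — underbidding then forfeits a profitable win.
$392.6: below both → same outcome either way.
$795.8: below both → same outcome either way.
$14423.2: above both → same outcome either way.
$6289: inside the interval → strictly worse (loss $2871.9).
$9930.6: above both → same outcome either way.
$568.4: below both → same outcome either way.
$8282.1: inside the interval → strictly worse (loss $878.8).
$341.8: below both → same outcome either way.
Count: 2.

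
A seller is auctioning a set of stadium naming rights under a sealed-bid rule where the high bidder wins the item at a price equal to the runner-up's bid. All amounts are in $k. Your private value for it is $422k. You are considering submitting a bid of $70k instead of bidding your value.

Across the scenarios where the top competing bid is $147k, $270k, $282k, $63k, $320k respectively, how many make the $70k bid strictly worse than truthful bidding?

4

The deviation hurts exactly when the highest competing bid lies strictly between $70k and $422k — underbidding then forfeits a profitable win.
$147k: inside the interval → strictly worse (loss $275k).
$270k: inside the interval → strictly worse (loss $152k).
$282k: inside the interval → strictly worse (loss $140k).
$63k: below both → same outcome either way.
$320k: inside the interval → strictly worse (loss $102k).
Count: 4.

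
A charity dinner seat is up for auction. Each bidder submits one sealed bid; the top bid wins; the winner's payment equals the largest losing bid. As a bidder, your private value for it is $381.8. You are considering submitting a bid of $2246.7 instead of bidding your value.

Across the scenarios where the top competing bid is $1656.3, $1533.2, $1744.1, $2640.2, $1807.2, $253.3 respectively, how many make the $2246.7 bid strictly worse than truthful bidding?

4

The deviation hurts exactly when the highest competing bid lies strictly between $381.8 and $2246.7 — overbidding then wins at a price above your value.
$1656.3: inside the interval → strictly worse (loss $1274.5).
$1533.2: inside the interval → strictly worse (loss $1151.4).
$1744.1: inside the interval → strictly worse (loss $1362.3).
$2640.2: above both → same outcome either way.
$1807.2: inside the interval → strictly worse (loss $1425.4).
$253.3: below both → same outcome either way.
Count: 4.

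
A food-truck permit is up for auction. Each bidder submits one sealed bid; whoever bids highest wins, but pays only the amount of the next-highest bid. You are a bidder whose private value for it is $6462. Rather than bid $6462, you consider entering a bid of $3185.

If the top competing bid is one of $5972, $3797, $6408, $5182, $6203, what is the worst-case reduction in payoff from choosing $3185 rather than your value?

$2665

$5972: truthful gives $490, deviation gives $0 → loss $490.
$3797: truthful gives $2665, deviation gives $0 → loss $2665.
$6408: truthful gives $54, deviation gives $0 → loss $54.
$5182: truthful gives $1280, deviation gives $0 → loss $1280.
$6203: truthful gives $259, deviation gives $0 → loss $259.
Maximum loss: $2665.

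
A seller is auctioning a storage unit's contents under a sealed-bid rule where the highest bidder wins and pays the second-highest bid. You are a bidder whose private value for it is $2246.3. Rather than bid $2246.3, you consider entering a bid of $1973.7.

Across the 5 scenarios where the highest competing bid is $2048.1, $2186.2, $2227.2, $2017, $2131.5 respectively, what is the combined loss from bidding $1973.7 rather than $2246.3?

The deviation costs you only when the competing bid falls strictly between $1973.7 and $2246.3; elsewhere both bids give the same outcome.
$2048.1: truthful payoff $198.2, deviation payoff $0 → loss $198.2.
$2186.2: truthful payoff $60.1, deviation payoff $0 → loss $60.1.
$2227.2: truthful payoff $19.1, deviation payoff $0 → loss $19.1.
$2017: truthful payoff $229.3, deviation payoff $0 → loss $229.3.
$2131.5: truthful payoff $114.8, deviation payoff $0 → loss $114.8.
Total loss = $198.2 + $60.1 + $19.1 + $229.3 + $114.8 = $621.5.
Because the price is fixed by the runner-up's bid, deviating from your value can only change a good outcome into a bad one — never the reverse.

$621.5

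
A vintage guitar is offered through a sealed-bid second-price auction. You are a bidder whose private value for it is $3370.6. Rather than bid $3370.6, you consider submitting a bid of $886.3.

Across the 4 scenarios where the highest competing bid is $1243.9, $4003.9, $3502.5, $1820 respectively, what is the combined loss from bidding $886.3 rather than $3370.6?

$3677.3

The deviation costs you only when the competing bid falls strictly between $886.3 and $3370.6; elsewhere both bids give the same outcome.
$1243.9: truthful payoff $2126.7, deviation payoff $0 → loss $2126.7.
$4003.9: outcomes coincide → loss $0.
$3502.5: outcomes coincide → loss $0.
$1820: truthful payoff $1550.6, deviation payoff $0 → loss $1550.6.
Total loss = $2126.7 + $1550.6 = $3677.3.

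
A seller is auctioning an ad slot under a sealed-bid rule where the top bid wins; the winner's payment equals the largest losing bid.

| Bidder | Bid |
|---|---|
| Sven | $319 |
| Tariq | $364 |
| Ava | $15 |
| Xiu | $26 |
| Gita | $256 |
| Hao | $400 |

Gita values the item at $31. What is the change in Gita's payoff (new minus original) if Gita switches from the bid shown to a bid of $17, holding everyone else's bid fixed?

The highest bid among the other bidders is $400; Gita's bid doesn't change that.
Original bid $256: Gita is not highest (top rival bid is $400); payoff $0.
Alternative bid $17: Gita is not highest (top rival bid is $400); payoff $0.
Change in payoff = $0 − ($0) = $0.

$0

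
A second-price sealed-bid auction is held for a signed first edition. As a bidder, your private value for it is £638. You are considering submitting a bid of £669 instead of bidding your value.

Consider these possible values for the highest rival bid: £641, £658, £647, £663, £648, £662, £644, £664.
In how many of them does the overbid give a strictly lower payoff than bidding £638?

The deviation hurts exactly when the highest competing bid lies strictly between £638 and £669 — overbidding then wins at a price above your value.
£641: inside the interval → strictly worse (loss £3).
£658: inside the interval → strictly worse (loss £20).
£647: inside the interval → strictly worse (loss £9).
£663: inside the interval → strictly worse (loss £25).
£648: inside the interval → strictly worse (loss £10).
£662: inside the interval → strictly worse (loss £24).
£644: inside the interval → strictly worse (loss £6).
£664: inside the interval → strictly worse (loss £26).
Count: 8.

8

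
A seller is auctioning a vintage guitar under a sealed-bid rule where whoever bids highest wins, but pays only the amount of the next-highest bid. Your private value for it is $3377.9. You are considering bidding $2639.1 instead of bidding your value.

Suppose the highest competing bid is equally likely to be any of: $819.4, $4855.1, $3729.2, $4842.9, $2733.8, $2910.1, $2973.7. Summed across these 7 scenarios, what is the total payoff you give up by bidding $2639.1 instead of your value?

The deviation costs you only when the competing bid falls strictly between $2639.1 and $3377.9; elsewhere both bids give the same outcome.
$819.4: outcomes coincide → loss $0.
$4855.1: outcomes coincide → loss $0.
$3729.2: outcomes coincide → loss $0.
$4842.9: outcomes coincide → loss $0.
$2733.8: truthful payoff $644.1, deviation payoff $0 → loss $644.1.
$2910.1: truthful payoff $467.8, deviation payoff $0 → loss $467.8.
$2973.7: truthful payoff $404.2, deviation payoff $0 → loss $404.2.
Total loss = $644.1 + $467.8 + $404.2 = $1516.1.

$1516.1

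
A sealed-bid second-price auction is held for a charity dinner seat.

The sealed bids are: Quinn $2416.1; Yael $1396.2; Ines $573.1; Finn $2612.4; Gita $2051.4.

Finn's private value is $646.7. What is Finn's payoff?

Highest bid: Finn at $2612.4, so Finn wins.
Second-highest bid: Quinn at $2416.1 — that is the price the winner pays.
Finn's payoff = value − price = $646.7 − $2416.1 = −$1769.4.

−$1769.4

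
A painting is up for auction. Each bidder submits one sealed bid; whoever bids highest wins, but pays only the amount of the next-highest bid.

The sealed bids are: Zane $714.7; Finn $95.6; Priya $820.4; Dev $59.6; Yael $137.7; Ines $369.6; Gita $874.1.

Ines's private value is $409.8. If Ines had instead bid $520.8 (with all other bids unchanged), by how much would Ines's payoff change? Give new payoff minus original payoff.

$0

The highest bid among the other bidders is $874.1; Ines's bid doesn't change that.
Original bid $369.6: Ines is not highest (top rival bid is $874.1); payoff $0.
Alternative bid $520.8: Ines is not highest (top rival bid is $874.1); payoff $0.
Change in payoff = $0 − ($0) = $0.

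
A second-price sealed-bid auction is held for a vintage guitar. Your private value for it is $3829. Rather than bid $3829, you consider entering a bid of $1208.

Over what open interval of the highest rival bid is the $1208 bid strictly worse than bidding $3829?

If the competing bid is below $1208, both bids win at the same price — no difference.
If it is above $3829, both bids lose — no difference.
If it lies strictly between $1208 and $3829, bidding your value wins at a price below your value (positive payoff) while bidding $1208 loses (payoff 0).
So the deviation strictly hurts on the open interval ($1208, $3829).

($1208, $3829)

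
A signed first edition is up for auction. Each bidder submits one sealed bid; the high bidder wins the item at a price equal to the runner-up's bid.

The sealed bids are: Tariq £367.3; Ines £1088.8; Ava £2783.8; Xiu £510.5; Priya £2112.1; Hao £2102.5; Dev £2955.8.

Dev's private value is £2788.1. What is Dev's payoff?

Highest bid: Dev at £2955.8, so Dev wins.
Second-highest bid: Ava at £2783.8 — that is the price the winner pays.
Dev's payoff = value − price = £2788.1 − £2783.8 = £4.3.

£4.3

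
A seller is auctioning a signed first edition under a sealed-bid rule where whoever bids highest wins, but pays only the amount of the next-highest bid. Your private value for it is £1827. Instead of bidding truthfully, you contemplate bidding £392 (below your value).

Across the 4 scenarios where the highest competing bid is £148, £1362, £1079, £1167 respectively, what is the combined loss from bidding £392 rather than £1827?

£1873

The deviation costs you only when the competing bid falls strictly between £392 and £1827; elsewhere both bids give the same outcome.
£148: outcomes coincide → loss £0.
£1362: truthful payoff £465, deviation payoff £0 → loss £465.
£1079: truthful payoff £748, deviation payoff £0 → loss £748.
£1167: truthful payoff £660, deviation payoff £0 → loss £660.
Total loss = £465 + £748 + £660 = £1873.
In a second-price auction your bid sets only whether you win, not what you pay, so bidding your true value is weakly dominant.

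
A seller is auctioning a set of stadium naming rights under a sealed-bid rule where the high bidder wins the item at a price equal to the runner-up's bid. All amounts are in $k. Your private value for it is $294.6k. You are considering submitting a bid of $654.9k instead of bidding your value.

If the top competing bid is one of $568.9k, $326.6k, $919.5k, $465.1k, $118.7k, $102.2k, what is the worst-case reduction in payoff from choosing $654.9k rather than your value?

$274.3k

$568.9k: truthful gives $0k, deviation gives −$274.3k → loss $274.3k.
$326.6k: truthful gives $0k, deviation gives −$32k → loss $32k.
$919.5k: same outcome either way → loss $0k.
$465.1k: truthful gives $0k, deviation gives −$170.5k → loss $170.5k.
$118.7k: same outcome either way → loss $0k.
$102.2k: same outcome either way → loss $0k.
Maximum loss: $274.3k.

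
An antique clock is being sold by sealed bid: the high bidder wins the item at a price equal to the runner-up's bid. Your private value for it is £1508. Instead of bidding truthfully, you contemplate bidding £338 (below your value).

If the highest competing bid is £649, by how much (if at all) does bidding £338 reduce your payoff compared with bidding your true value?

Bidding your value £1508: you win (since £1508 > £649) and pay £649. Payoff £859.
Bidding £338: you lose. Payoff £0.
The competing bid £649 lies between your shaded bid and your value, so underbidding forfeits an item you could have won at a profitable price.
Loss from deviating = £859 − (£0) = £859.

£859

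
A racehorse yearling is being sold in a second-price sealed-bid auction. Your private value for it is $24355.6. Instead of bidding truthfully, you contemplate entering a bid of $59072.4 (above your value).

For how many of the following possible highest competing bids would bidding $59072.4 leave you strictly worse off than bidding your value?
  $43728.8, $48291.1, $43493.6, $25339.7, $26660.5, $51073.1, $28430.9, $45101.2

8

The deviation hurts exactly when the highest competing bid lies strictly between $24355.6 and $59072.4 — overbidding then wins at a price above your value.
$43728.8: inside the interval → strictly worse (loss $19373.2).
$48291.1: inside the interval → strictly worse (loss $23935.5).
$43493.6: inside the interval → strictly worse (loss $19138).
$25339.7: inside the interval → strictly worse (loss $984.1).
$26660.5: inside the interval → strictly worse (loss $2304.9).
$51073.1: inside the interval → strictly worse (loss $26717.5).
$28430.9: inside the interval → strictly worse (loss $4075.3).
$45101.2: inside the interval → strictly worse (loss $20745.6).
Count: 8.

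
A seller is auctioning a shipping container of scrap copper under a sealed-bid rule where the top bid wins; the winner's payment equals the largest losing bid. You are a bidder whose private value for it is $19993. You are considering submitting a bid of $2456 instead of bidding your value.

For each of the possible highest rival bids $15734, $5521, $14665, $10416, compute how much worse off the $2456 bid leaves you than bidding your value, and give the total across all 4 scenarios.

The deviation costs you only when the competing bid falls strictly between $2456 and $19993; elsewhere both bids give the same outcome.
$15734: truthful payoff $4259, deviation payoff $0 → loss $4259.
$5521: truthful payoff $14472, deviation payoff $0 → loss $14472.
$14665: truthful payoff $5328, deviation payoff $0 → loss $5328.
$10416: truthful payoff $9577, deviation payoff $0 → loss $9577.
Total loss = $4259 + $14472 + $5328 + $9577 = $33636.
Because the price is fixed by the runner-up's bid, deviating from your value can only change a good outcome into a bad one — never the reverse.

$33636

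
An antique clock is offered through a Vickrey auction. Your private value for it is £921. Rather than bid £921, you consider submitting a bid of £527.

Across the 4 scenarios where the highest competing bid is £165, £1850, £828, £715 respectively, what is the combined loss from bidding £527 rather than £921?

The deviation costs you only when the competing bid falls strictly between £527 and £921; elsewhere both bids give the same outcome.
£165: outcomes coincide → loss £0.
£1850: outcomes coincide → loss £0.
£828: truthful payoff £93, deviation payoff £0 → loss £93.
£715: truthful payoff £206, deviation payoff £0 → loss £206.
Total loss = £93 + £206 = £299.

£299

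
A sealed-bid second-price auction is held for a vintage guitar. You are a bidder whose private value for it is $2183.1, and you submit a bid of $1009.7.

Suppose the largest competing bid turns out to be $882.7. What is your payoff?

$1300.4

Your bid $1009.7 exceeds the highest competing bid $882.7, so you win.
In a second-price auction the winner pays the second-highest bid, $882.7.
Payoff = value − price = $2183.1 − $882.7 = $1300.4.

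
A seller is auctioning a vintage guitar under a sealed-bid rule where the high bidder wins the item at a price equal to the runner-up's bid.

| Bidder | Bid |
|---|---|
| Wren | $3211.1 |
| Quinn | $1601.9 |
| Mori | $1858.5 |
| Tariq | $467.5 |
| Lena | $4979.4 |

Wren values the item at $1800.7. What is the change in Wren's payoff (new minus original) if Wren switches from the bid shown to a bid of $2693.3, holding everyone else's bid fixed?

$0

The highest bid among the other bidders is $4979.4; Wren's bid doesn't change that.
Original bid $3211.1: Wren is not highest (top rival bid is $4979.4); payoff $0.
Alternative bid $2693.3: Wren is not highest (top rival bid is $4979.4); payoff $0.
Change in payoff = $0 − ($0) = $0.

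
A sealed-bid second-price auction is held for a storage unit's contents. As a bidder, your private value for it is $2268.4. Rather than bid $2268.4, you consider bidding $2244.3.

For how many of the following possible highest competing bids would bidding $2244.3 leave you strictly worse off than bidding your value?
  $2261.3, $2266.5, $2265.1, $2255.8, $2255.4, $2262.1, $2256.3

The deviation hurts exactly when the highest competing bid lies strictly between $2244.3 and $2268.4 — underbidding then forfeits a profitable win.
$2261.3: inside the interval → strictly worse (loss $7.1).
$2266.5: inside the interval → strictly worse (loss $1.9).
$2265.1: inside the interval → strictly worse (loss $3.3).
$2255.8: inside the interval → strictly worse (loss $12.6).
$2255.4: inside the interval → strictly worse (loss $13).
$2262.1: inside the interval → strictly worse (loss $6.3).
$2256.3: inside the interval → strictly worse (loss $12.1).
Count: 7.

7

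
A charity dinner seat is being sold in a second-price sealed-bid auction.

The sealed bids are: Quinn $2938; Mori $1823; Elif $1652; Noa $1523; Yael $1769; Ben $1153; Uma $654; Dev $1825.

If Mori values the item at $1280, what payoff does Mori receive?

Highest bid: Quinn at $2938, so Quinn wins.
Second-highest bid: Dev at $1825 — that is the price the winner pays.
Mori did not win, so Mori pays nothing and receives nothing: payoff $0.

$0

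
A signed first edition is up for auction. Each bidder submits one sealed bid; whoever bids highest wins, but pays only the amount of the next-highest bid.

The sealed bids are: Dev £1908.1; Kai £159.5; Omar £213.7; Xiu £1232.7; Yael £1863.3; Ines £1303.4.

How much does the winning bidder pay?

Highest bid: Dev at £1908.1, so Dev wins.
Second-highest bid: Yael at £1863.3 — that is the price the winner pays.

£1863.3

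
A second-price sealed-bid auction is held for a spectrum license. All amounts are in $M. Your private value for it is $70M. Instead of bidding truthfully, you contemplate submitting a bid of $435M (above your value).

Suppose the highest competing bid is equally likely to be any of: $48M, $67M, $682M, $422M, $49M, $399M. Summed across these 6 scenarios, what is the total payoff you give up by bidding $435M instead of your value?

The deviation costs you only when the competing bid falls strictly between $70M and $435M; elsewhere both bids give the same outcome.
$48M: outcomes coincide → loss $0M.
$67M: outcomes coincide → loss $0M.
$682M: outcomes coincide → loss $0M.
$422M: truthful payoff $0M, deviation payoff −$352M → loss $352M.
$49M: outcomes coincide → loss $0M.
$399M: truthful payoff $0M, deviation payoff −$329M → loss $329M.
Total loss = $352M + $329M = $681M.
In a second-price auction your bid sets only whether you win, not what you pay, so bidding your true value is weakly dominant.

$681M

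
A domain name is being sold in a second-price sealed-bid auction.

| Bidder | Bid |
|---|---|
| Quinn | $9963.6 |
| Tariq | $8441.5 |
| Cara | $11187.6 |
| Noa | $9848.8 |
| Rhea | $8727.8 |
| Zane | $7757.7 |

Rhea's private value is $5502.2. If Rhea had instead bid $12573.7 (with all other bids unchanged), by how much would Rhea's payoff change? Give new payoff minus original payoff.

The highest bid among the other bidders is $11187.6; Rhea's bid doesn't change that.
Original bid $8727.8: Rhea is not highest (top rival bid is $11187.6); payoff $0.
Alternative bid $12573.7: Rhea is highest, pays the top rival bid $11187.6; payoff $5502.2 − $11187.6 = −$5685.4.
Change in payoff = −$5685.4 − ($0) = −$5685.4.

−$5685.4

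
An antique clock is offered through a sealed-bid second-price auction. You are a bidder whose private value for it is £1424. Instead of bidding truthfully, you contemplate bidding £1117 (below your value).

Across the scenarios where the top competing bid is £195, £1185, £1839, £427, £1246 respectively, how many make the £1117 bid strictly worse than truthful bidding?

2

The deviation hurts exactly when the highest competing bid lies strictly between £1117 and £1424 — underbidding then forfeits a profitable win.
£195: below both → same outcome either way.
£1185: inside the interval → strictly worse (loss £239).
£1839: above both → same outcome either way.
£427: below both → same outcome either way.
£1246: inside the interval → strictly worse (loss £178).
Count: 2.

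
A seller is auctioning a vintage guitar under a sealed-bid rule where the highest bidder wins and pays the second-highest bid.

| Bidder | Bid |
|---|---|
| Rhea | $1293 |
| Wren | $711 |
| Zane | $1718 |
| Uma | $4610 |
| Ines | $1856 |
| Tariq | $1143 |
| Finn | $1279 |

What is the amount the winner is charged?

Highest bid: Uma at $4610, so Uma wins.
Second-highest bid: Ines at $1856 — that is the price the winner pays.

$1856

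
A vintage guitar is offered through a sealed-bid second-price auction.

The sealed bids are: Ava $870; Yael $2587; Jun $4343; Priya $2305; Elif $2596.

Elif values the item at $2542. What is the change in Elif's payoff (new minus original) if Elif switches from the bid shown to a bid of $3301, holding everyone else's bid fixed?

The highest bid among the other bidders is $4343; Elif's bid doesn't change that.
Original bid $2596: Elif is not highest (top rival bid is $4343); payoff $0.
Alternative bid $3301: Elif is not highest (top rival bid is $4343); payoff $0.
Change in payoff = $0 − ($0) = $0.

$0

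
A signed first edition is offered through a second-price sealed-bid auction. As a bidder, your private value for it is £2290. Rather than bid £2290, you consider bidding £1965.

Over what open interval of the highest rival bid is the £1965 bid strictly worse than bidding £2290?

If the competing bid is below £1965, both bids win at the same price — no difference.
If it is above £2290, both bids lose — no difference.
If it lies strictly between £1965 and £2290, bidding your value wins at a price below your value (positive payoff) while bidding £1965 loses (payoff 0).
So the deviation strictly hurts on the open interval (£1965, £2290).

(£1965, £2290)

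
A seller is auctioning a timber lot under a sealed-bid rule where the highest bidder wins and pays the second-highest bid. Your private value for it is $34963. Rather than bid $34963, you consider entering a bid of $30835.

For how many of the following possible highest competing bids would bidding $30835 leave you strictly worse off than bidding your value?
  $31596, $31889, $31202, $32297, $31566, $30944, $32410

7

The deviation hurts exactly when the highest competing bid lies strictly between $30835 and $34963 — underbidding then forfeits a profitable win.
$31596: inside the interval → strictly worse (loss $3367).
$31889: inside the interval → strictly worse (loss $3074).
$31202: inside the interval → strictly worse (loss $3761).
$32297: inside the interval → strictly worse (loss $2666).
$31566: inside the interval → strictly worse (loss $3397).
$30944: inside the interval → strictly worse (loss $4019).
$32410: inside the interval → strictly worse (loss $2553).
Count: 7.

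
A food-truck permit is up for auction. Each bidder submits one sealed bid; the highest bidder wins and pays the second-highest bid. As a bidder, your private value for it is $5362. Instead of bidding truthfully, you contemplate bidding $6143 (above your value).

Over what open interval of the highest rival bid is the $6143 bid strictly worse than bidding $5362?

If the competing bid is below $5362, both bids win at the same price — no difference.
If it is above $6143, both bids lose — no difference.
If it lies strictly between $5362 and $6143, bidding your value loses (payoff 0) while bidding $6143 wins at a price above your value (payoff negative).
So the deviation strictly hurts on the open interval ($5362, $6143).

($5362, $6143)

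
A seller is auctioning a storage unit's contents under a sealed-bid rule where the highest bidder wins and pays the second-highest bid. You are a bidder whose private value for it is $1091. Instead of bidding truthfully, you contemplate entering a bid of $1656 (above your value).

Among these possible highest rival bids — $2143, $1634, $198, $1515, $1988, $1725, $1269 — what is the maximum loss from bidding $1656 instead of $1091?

$543

$2143: same outcome either way → loss $0.
$1634: truthful gives $0, deviation gives −$543 → loss $543.
$198: same outcome either way → loss $0.
$1515: truthful gives $0, deviation gives −$424 → loss $424.
$1988: same outcome either way → loss $0.
$1725: same outcome either way → loss $0.
$1269: truthful gives $0, deviation gives −$178 → loss $178.
Maximum loss: $543.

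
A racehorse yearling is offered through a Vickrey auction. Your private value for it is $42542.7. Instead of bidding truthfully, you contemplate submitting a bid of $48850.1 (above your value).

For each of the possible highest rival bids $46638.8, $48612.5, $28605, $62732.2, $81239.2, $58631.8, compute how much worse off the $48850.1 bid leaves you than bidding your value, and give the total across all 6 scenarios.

The deviation costs you only when the competing bid falls strictly between $42542.7 and $48850.1; elsewhere both bids give the same outcome.
$46638.8: truthful payoff $0, deviation payoff −$4096.1 → loss $4096.1.
$48612.5: truthful payoff $0, deviation payoff −$6069.8 → loss $6069.8.
$28605: outcomes coincide → loss $0.
$62732.2: outcomes coincide → loss $0.
$81239.2: outcomes coincide → loss $0.
$58631.8: outcomes coincide → loss $0.
Total loss = $4096.1 + $6069.8 = $10165.9.
Truthful bidding weakly dominates here: raising your bid can only win items priced above your value, and lowering it can only forfeit items priced below.

$10165.9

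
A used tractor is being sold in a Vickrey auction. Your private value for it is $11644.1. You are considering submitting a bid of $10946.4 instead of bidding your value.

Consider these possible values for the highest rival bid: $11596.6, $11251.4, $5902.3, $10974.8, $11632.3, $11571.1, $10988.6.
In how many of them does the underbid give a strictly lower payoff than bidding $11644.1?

The deviation hurts exactly when the highest competing bid lies strictly between $10946.4 and $11644.1 — underbidding then forfeits a profitable win.
$11596.6: inside the interval → strictly worse (loss $47.5).
$11251.4: inside the interval → strictly worse (loss $392.7).
$5902.3: below both → same outcome either way.
$10974.8: inside the interval → strictly worse (loss $669.3).
$11632.3: inside the interval → strictly worse (loss $11.8).
$11571.1: inside the interval → strictly worse (loss $73).
$10988.6: inside the interval → strictly worse (loss $655.5).
Count: 6.

6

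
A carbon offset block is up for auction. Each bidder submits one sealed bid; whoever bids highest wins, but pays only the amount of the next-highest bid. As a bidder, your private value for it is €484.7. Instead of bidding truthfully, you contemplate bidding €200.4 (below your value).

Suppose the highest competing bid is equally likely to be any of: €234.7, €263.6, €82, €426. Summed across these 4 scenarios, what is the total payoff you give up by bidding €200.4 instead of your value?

The deviation costs you only when the competing bid falls strictly between €200.4 and €484.7; elsewhere both bids give the same outcome.
€234.7: truthful payoff €250, deviation payoff €0 → loss €250.
€263.6: truthful payoff €221.1, deviation payoff €0 → loss €221.1.
€82: outcomes coincide → loss €0.
€426: truthful payoff €58.7, deviation payoff €0 → loss €58.7.
Total loss = €250 + €221.1 + €58.7 = €529.8.

€529.8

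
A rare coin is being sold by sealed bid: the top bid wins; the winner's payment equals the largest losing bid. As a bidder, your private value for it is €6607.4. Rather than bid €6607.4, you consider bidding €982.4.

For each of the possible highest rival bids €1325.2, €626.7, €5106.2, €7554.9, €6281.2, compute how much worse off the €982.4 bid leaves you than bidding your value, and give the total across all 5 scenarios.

€7109.6

The deviation costs you only when the competing bid falls strictly between €982.4 and €6607.4; elsewhere both bids give the same outcome.
€1325.2: truthful payoff €5282.2, deviation payoff €0 → loss €5282.2.
€626.7: outcomes coincide → loss €0.
€5106.2: truthful payoff €1501.2, deviation payoff €0 → loss €1501.2.
€7554.9: outcomes coincide → loss €0.
€6281.2: truthful payoff €326.2, deviation payoff €0 → loss €326.2.
Total loss = €5282.2 + €1501.2 + €326.2 = €7109.6.
Truthful bidding weakly dominates here: raising your bid can only win items priced above your value, and lowering it can only forfeit items priced below.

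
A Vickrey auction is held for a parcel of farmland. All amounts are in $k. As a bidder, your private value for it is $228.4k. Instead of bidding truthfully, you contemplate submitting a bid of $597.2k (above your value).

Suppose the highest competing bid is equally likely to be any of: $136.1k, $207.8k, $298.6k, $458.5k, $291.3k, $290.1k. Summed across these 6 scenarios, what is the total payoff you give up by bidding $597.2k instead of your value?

$424.9k

The deviation costs you only when the competing bid falls strictly between $228.4k and $597.2k; elsewhere both bids give the same outcome.
$136.1k: outcomes coincide → loss $0k.
$207.8k: outcomes coincide → loss $0k.
$298.6k: truthful payoff $0k, deviation payoff −$70.2k → loss $70.2k.
$458.5k: truthful payoff $0k, deviation payoff −$230.1k → loss $230.1k.
$291.3k: truthful payoff $0k, deviation payoff −$62.9k → loss $62.9k.
$290.1k: truthful payoff $0k, deviation payoff −$61.7k → loss $61.7k.
Total loss = $70.2k + $230.1k + $62.9k + $61.7k = $424.9k.
Truthful bidding weakly dominates here: raising your bid can only win items priced above your value, and lowering it can only forfeit items priced below.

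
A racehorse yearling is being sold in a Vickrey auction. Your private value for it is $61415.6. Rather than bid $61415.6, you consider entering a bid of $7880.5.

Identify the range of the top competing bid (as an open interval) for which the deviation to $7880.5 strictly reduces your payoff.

($7880.5, $61415.6)

If the competing bid is below $7880.5, both bids win at the same price — no difference.
If it is above $61415.6, both bids lose — no difference.
If it lies strictly between $7880.5 and $61415.6, bidding your value wins at a price below your value (positive payoff) while bidding $7880.5 loses (payoff 0).
So the deviation strictly hurts on the open interval ($7880.5, $61415.6).
Truthful bidding weakly dominates here: raising your bid can only win items priced above your value, and lowering it can only forfeit items priced below.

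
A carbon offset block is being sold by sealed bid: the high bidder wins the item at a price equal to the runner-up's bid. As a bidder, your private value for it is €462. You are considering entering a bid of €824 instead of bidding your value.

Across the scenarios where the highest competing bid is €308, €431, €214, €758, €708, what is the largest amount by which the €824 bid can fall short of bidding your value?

€296

€308: same outcome either way → loss €0.
€431: same outcome either way → loss €0.
€214: same outcome either way → loss €0.
€758: truthful gives €0, deviation gives −€296 → loss €296.
€708: truthful gives €0, deviation gives −€246 → loss €246.
Maximum loss: €296.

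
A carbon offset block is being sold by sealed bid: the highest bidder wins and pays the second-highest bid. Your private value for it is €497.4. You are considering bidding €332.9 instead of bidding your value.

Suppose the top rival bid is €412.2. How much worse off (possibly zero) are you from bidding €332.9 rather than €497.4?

€85.2

Bidding your value €497.4: you win (since €497.4 > €412.2) and pay €412.2. Payoff €85.2.
Bidding €332.9: you lose. Payoff €0.
The competing bid €412.2 lies between your shaded bid and your value, so underbidding forfeits an item you could have won at a profitable price.
Loss from deviating = €85.2 − (€0) = €85.2.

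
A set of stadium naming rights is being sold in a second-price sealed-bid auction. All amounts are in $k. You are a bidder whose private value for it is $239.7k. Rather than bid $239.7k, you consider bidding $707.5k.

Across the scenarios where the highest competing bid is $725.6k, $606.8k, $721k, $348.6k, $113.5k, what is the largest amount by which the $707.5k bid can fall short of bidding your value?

$725.6k: same outcome either way → loss $0k.
$606.8k: truthful gives $0k, deviation gives −$367.1k → loss $367.1k.
$721k: same outcome either way → loss $0k.
$348.6k: truthful gives $0k, deviation gives −$108.9k → loss $108.9k.
$113.5k: same outcome either way → loss $0k.
Maximum loss: $367.1k.

$367.1k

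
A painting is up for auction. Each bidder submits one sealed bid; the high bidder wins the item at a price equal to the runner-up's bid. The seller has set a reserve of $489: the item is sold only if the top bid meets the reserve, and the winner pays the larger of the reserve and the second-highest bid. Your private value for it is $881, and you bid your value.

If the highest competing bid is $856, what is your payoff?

Your bid $881 is the highest and exceeds the reserve.
Price = max(second-highest bid, reserve) = max($856, $489) = $856.
Payoff = $881 − $856 = $25.

$25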